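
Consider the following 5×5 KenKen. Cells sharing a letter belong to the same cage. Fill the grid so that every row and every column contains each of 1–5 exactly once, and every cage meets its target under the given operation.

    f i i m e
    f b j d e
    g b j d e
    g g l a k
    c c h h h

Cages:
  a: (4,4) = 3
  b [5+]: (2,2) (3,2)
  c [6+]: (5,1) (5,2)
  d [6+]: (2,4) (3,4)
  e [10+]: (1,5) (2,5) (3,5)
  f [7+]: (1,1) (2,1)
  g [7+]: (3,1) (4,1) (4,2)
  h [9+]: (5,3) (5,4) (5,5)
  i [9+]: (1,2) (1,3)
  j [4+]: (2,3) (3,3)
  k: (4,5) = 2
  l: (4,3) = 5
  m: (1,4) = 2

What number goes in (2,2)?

Cage m is given; hence (1,4) = 2.
Cage l is a single given cell, which forces (4,3) = 5.
Cage a is a single given cell, which forces (4,4) = 3.
K is a freebie; hence (4,5) = 2.
The two cells of cage i must have sum 9; hence (1,2) = 5.
Column 3 now contains 5; hence (1,3) = 4.
Row 1 now contains 4, so (1,5) = 1.
The 3 cells of cage g must have sum 7, which forces (3,1) = 2.
Row 1 now contains 4; hence (1,1) = 3.
The two cells of cage f must have sum 7, leaving (2,1) = 4.
Row 2 already has 4, so (2,5) = 5.
5 is placed in column 5, leaving (3,5) = 4.
Column 1 now contains 4, which forces (4,1) = 1.
Row 4 already has 1, which forces (4,2) = 4.
Column 1 now contains 4, so (5,1) = 5.
5 is placed in column 5, which forces (5,5) = 3.
Cage b needs two cells with sum 5, which forces (2,2) = 2.
5 is placed in row 2, so (2,4) = 1.
The two cells of cage b must have sum 5; hence (3,2) = 3.
Row 3 already has 3, which forces (3,3) = 1.
Cage d needs two cells with sum 6, leaving (3,4) = 5.
Cage c needs two cells with sum 6, leaving (5,2) = 1.
The 3 cells of cage h must have sum 9; hence (5,3) = 2.
Cage h has sum 9, leaving (5,4) = 4.
Row 2 already has 1; hence (2,3) = 3.
Filled in: 3 5 4 2 1 / 4 2 3 1 5 / 2 3 1 5 4 / 1 4 5 3 2 / 5 1 2 4 3.

2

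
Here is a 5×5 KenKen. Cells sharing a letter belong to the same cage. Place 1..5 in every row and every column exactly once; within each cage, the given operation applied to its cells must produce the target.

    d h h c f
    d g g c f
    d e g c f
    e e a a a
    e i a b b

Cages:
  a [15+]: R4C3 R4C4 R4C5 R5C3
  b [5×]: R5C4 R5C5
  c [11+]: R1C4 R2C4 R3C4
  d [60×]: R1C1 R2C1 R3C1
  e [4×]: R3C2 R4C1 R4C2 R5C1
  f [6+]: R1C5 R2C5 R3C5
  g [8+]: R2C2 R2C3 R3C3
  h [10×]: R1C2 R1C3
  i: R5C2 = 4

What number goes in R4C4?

I is a freebie, which forces R5C2 = 4.
The only place for 1 in row 1 is R1C5.
Cage b needs two cells with product 5, leaving R5C4 = 1.
1 is placed in column 5, which forces R5C5 = 5.
Cage e needs product 4, leaving R3C2 = 1.
Cage e has product 4, leaving R4C1 = 1.
The 4 cells of cage e must have product 4; hence R4C2 = 2.
Row 5 now contains 1, leaving R5C1 = 2.
Row 5 already has 5, leaving R5C3 = 3.
Column 2 now contains 2, leaving R1C2 = 5.
Cage h needs two cells with product 10, which forces R1C3 = 2.
Row 1 now contains 2; hence R1C4 = 4.
5 is placed in column 2, so R2C2 = 3.
Cage g needs sum 8, so R2C3 = 1.
Row 2 already has 3, leaving R2C5 = 2.
Column 3 already has 2, so R3C3 = 4.
Column 5 now contains 2, which forces R3C5 = 3.
Column 3 now contains 4, leaving R4C3 = 5.
Row 4 already has 5; hence R4C4 = 3.
3 is placed in column 5, leaving R4C5 = 4.
Row 1 already has 4, which forces R1C1 = 3.
The 3 cells of cage d must have product 60, which forces R2C1 = 4.
Row 2 already has 2; hence R2C4 = 5.
3 is placed in row 3, so R3C1 = 5.
The 3 cells of cage c must have sum 11; hence R3C4 = 2.
Filled in: 3 5 2 4 1 / 4 3 1 5 2 / 5 1 4 2 3 / 1 2 5 3 4 / 2 4 3 1 5.

3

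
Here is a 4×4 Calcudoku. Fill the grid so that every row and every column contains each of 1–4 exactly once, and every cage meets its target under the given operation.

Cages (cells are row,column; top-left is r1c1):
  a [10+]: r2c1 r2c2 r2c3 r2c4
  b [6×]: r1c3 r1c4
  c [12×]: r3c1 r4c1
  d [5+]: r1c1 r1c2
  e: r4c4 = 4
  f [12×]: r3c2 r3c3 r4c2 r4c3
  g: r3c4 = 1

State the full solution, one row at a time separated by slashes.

1 4 3 2 / 2 1 4 3 / 4 3 2 1 / 3 2 1 4

Cage g is given; hence r3c4 = 1.
E is a freebie, which forces r4c4 = 4.
Cage c's pair has product 12, so r3c1 = 4.
Row 4 already has 4, so r4c1 = 3.
Row 1 needs a 1, and only r1c1 is open for it.
Cage d needs two cells with sum 5, so r1c2 = 4.
Column 1 now contains 1, which forces r2c1 = 2.
Column 2 now contains 4, so r2c2 = 1.
Row 2 now contains 1, leaving r2c3 = 4.
The 4 cells of cage a must have sum 10, leaving r2c4 = 3.
Column 2 now contains 1, so r4c2 = 2.
2 is placed in row 4, which forces r4c3 = 1.
Cage b's pair has product 6; hence r1c3 = 3.
Column 4 now contains 3, so r1c4 = 2.
Column 2 now contains 2, leaving r3c2 = 3.
Cage f has product 12; hence r3c3 = 2.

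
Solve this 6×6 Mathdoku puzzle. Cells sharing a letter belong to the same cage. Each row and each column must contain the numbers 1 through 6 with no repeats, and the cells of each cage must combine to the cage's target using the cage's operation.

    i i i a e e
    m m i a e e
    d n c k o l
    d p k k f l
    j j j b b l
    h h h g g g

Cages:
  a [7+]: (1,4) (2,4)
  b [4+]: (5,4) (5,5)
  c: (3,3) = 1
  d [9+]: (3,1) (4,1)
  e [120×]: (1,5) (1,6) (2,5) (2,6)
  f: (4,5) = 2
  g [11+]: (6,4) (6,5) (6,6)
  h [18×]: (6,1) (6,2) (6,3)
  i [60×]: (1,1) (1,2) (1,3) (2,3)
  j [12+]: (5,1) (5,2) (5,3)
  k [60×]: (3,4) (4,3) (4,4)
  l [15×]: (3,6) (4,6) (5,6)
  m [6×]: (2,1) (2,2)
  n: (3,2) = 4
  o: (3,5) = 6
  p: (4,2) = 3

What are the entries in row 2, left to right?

1 6 2 3 5 4

N is a freebie, which forces (3,2) = 4.
Cage c is given, so (3,3) = 1.
O is a freebie, so (3,5) = 6.
Cage p is a single given cell, so (4,2) = 3.
Cage f is given, which forces (4,5) = 2.
Row 3 needs a 2, and only (3,4) is open for it.
The only place for 1 in row 4 is (4,6).
Row 4 needs a 4, and only (4,1) is open for it.
Cage d needs two cells with sum 9; hence (3,1) = 5.
Row 3 now contains 5, leaving (3,6) = 3.
Column 6 already has 3, leaving (5,6) = 5.
Cage j needs sum 12; hence (5,3) = 4.
Row 6 needs a 2, and only (6,6) is open for it.
Column 2 needs a 5, and only (1,2) is open for it.
5 is placed in row 1, leaving (1,5) = 1.
Cage e needs product 120, leaving (2,5) = 5.
Column 5 already has 1, leaving (5,5) = 3.
3 is placed in column 5, leaving (6,5) = 4.
Row 1 already has 1, which forces (1,1) = 2.
Cage i needs product 60; hence (1,3) = 3.
Cage i has product 60, leaving (2,3) = 2.
2 is placed in column 1, which forces (5,1) = 6.
Row 5 now contains 6, which forces (5,2) = 2.
Row 5 now contains 3; hence (5,4) = 1.
Column 3 now contains 3, leaving (6,3) = 6.
The 3 cells of cage g must have sum 11; hence (6,4) = 5.
Cage a's pair has sum 7, so (1,4) = 4.
Row 1 now contains 4, so (1,6) = 6.
Cage m needs two cells with product 6, leaving (2,1) = 1.
Cage m's pair has product 6, which forces (2,2) = 6.
Cage a needs two cells with sum 7, which forces (2,4) = 3.
6 is placed in column 6, leaving (2,6) = 4.
Column 3 already has 6, leaving (4,3) = 5.
Column 4 now contains 5, leaving (4,4) = 6.
The 3 cells of cage h must have product 18; hence (6,1) = 3.
6 is placed in row 6, which forces (6,2) = 1.
The full grid is 2 5 3 4 1 6 / 1 6 2 3 5 4 / 5 4 1 2 6 3 / 4 3 5 6 2 1 / 6 2 4 1 3 5 / 3 1 6 5 4 2.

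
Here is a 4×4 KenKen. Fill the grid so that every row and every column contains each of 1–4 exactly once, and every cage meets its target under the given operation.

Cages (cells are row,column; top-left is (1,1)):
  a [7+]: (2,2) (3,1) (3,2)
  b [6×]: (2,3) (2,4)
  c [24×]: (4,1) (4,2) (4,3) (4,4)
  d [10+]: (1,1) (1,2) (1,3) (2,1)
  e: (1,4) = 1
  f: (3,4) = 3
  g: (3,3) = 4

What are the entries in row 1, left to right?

E is a freebie, so (1,4) = 1.
Cage g is given; hence (3,3) = 4.
Cage f is given; hence (3,4) = 3.
The 4 cells of cage d must have sum 10, which forces (2,1) = 1.
Cage a needs sum 7, which forces (2,2) = 4.
Cage b needs two cells with product 6, leaving (2,3) = 3.
Column 4 already has 3; hence (2,4) = 2.
1 is placed in column 1, which forces (3,1) = 2.
Row 3 already has 2, so (3,2) = 1.
Column 4 already has 2, which forces (4,4) = 4.
Cage d has sum 10, which forces (1,1) = 4.
Cage d has sum 10; hence (1,2) = 3.
3 is placed in column 3, so (1,3) = 2.
Row 4 already has 4, leaving (4,1) = 3.
Cage c needs product 24; hence (4,2) = 2.
The 4 cells of cage c must have product 24; hence (4,3) = 1.
The full grid is 4 3 2 1 / 1 4 3 2 / 2 1 4 3 / 3 2 1 4.

4 3 2 1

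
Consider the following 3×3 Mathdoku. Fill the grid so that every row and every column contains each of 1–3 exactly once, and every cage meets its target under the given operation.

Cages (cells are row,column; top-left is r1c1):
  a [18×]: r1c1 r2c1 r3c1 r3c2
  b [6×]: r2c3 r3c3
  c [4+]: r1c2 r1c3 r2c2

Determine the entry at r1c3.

1

Cage c needs sum 4, so r1c2 = 2.
Cage c needs sum 4, so r1c3 = 1.
The 3 cells of cage c must have sum 4, so r2c2 = 1.
Cage a has product 18; hence r3c2 = 3.
3 is placed in row 3, which forces r3c3 = 2.
Row 1 already has 1, which forces r1c1 = 3.
Cage a has product 18, which forces r2c1 = 2.
Column 3 already has 2; hence r2c3 = 3.
Row 3 already has 2, which forces r3c1 = 1.
Completed grid: 3 2 1 / 2 1 3 / 1 3 2.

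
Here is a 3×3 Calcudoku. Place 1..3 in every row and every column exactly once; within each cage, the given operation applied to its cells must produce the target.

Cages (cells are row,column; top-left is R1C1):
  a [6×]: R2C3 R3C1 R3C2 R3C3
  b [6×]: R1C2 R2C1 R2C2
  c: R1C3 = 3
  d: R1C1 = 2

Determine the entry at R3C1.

1

D is a freebie, so R1C1 = 2.
Cage c is given, leaving R1C3 = 3.
Cage a has product 6, which forces R2C3 = 1.
Column 3 now contains 3, leaving R3C3 = 2.
Row 1 already has 3, leaving R1C2 = 1.
Row 2 now contains 1, so R2C1 = 3.
The 3 cells of cage b must have product 6; hence R2C2 = 2.
3 is placed in column 1; hence R3C1 = 1.
1 is placed in column 2, leaving R3C2 = 3.
Completed grid: 2 1 3 / 3 2 1 / 1 3 2.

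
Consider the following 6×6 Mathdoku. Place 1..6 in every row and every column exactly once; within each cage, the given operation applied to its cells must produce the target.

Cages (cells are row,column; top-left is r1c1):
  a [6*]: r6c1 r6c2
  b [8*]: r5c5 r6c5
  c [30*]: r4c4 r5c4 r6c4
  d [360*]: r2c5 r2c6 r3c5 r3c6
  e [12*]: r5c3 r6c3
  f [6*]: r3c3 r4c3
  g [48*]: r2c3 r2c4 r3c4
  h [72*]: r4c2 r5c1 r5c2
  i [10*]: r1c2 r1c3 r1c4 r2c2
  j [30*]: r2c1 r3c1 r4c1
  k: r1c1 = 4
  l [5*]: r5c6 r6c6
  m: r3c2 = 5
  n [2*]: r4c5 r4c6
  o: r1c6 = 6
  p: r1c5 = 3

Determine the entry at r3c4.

4

K is a freebie, which forces r1c1 = 4.
Cage p is a single given cell, which forces r1c5 = 3.
Cage o is a single given cell, which forces r1c6 = 6.
Cage i needs product 10, so r2c2 = 1.
Cage m is a single given cell, leaving r3c2 = 5.
Column 2 already has 5, so r1c2 = 2.
The only place for 4 in row 4 is r4c2.
The only place for 5 in column 3 is r1c3.
Row 1 already has 5; hence r1c4 = 1.
In row 5, 1 can only go at r5c6, so r5c6 = 1.
The two cells of cage n must have product 2; hence r4c5 = 1.
1 is placed in column 6, which forces r4c6 = 2.
1 is placed in column 6, which forces r6c6 = 5.
Cage d has product 360; hence r2c5 = 5.
Cage d has product 360; hence r3c5 = 6.
Cage j needs product 30; hence r4c1 = 5.
Row 4 already has 5, which forces r4c4 = 3.
Column 4 now contains 3; hence r6c4 = 2.
Row 6 already has 2, so r6c5 = 4.
The 3 cells of cage g must have product 48, leaving r2c3 = 2.
Cage g has product 48; hence r2c4 = 6.
The two cells of cage f must have product 6; hence r3c3 = 1.
Column 4 now contains 2, which forces r3c4 = 4.
4 is placed in row 3; hence r3c6 = 3.
Row 4 already has 3, which forces r4c3 = 6.
2 is placed in column 3, so r5c3 = 4.
Column 4 now contains 2, so r5c4 = 5.
Column 5 already has 4, leaving r5c5 = 2.
Row 6 already has 2; hence r6c1 = 1.
Cage a needs two cells with product 6; hence r6c2 = 6.
Column 3 already has 6; hence r6c3 = 3.
6 is placed in row 2, which forces r2c1 = 3.
Column 6 already has 3; hence r2c6 = 4.
Row 3 now contains 3, leaving r3c1 = 2.
Cage h has product 72, so r5c1 = 6.
6 is placed in column 2; hence r5c2 = 3.
Filled in: 4 2 5 1 3 6 / 3 1 2 6 5 4 / 2 5 1 4 6 3 / 5 4 6 3 1 2 / 6 3 4 5 2 1 / 1 6 3 2 4 5.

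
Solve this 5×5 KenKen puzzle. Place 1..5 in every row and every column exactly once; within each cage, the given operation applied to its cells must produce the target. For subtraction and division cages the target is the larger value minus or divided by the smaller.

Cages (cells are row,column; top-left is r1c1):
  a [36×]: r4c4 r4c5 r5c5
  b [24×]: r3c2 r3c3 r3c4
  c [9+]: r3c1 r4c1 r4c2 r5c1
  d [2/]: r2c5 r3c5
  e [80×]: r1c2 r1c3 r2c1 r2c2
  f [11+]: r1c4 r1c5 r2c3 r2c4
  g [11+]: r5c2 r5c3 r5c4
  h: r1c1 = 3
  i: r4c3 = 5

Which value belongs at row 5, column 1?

1

Cage h is a single given cell; hence r1c1 = 3.
Cage i is given, so r4c3 = 5.
Cage a has product 36, which forces r4c4 = 3.
The 3 cells of cage a must have product 36, which forces r4c5 = 4.
Cage a needs product 36, so r5c5 = 3.
In row 2, 3 can only go at r2c3, so r2c3 = 3.
Cage b needs product 24, leaving r3c2 = 3.
The only place for 5 in row 3 is r3c1.
Cage c has sum 9, so r4c1 = 2.
Cage c has sum 9; hence r4c2 = 1.
Cage c needs sum 9, leaving r5c1 = 1.
1 is placed in column 1, leaving r2c1 = 4.
Row 3 needs a 1, and only r3c5 is open for it.
1 is placed in column 5, leaving r2c5 = 2.
Cage e has product 80, leaving r1c2 = 4.
Cage e needs product 80, so r1c3 = 1.
The 4 cells of cage f must have sum 11, which forces r1c4 = 2.
Column 5 now contains 2; hence r1c5 = 5.
2 is placed in row 2, leaving r2c2 = 5.
Cage f has sum 11, so r2c4 = 1.
Column 4 now contains 2, leaving r3c4 = 4.
Column 2 now contains 5; hence r5c2 = 2.
Row 5 already has 2, which forces r5c3 = 4.
4 is placed in column 4; hence r5c4 = 5.
4 is placed in row 3, leaving r3c3 = 2.
Filled in: 3 4 1 2 5 / 4 5 3 1 2 / 5 3 2 4 1 / 2 1 5 3 4 / 1 2 4 5 3.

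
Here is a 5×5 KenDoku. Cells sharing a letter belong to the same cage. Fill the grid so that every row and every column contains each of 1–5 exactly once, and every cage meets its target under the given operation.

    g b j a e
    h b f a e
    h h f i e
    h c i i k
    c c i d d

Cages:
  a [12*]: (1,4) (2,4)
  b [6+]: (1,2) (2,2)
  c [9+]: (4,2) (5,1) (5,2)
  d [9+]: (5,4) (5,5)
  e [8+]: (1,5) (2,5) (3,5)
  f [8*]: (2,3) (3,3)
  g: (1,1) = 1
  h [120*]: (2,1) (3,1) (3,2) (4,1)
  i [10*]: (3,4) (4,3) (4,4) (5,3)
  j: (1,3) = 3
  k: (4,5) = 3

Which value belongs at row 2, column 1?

Cage g is given, which forces (1,1) = 1.
Cage j is a single given cell; hence (1,3) = 3.
3 is placed in row 1; hence (1,4) = 4.
4 is placed in column 4, which forces (2,4) = 3.
Cage k is given; hence (4,5) = 3.
4 is placed in column 4, which forces (5,4) = 5.
Row 5 already has 5, which forces (5,5) = 4.
Cage i has product 10, leaving (4,3) = 5.
The 4 cells of cage i must have product 10, which forces (5,3) = 1.
Row 4 already has 5; hence (4,2) = 4.
Cage b needs two cells with sum 6; hence (1,2) = 5.
Row 1 now contains 5, which forces (1,5) = 2.
Column 2 now contains 4, so (2,2) = 1.
Row 2 already has 1, which forces (2,5) = 5.
Column 2 now contains 5; hence (3,2) = 3.
Column 5 now contains 5, so (3,5) = 1.
Row 4 now contains 4, leaving (4,1) = 2.
2 is placed in row 4, so (4,4) = 1.
Column 1 now contains 2; hence (5,1) = 3.
3 is placed in column 2, so (5,2) = 2.
Row 2 already has 5; hence (2,1) = 4.
Row 2 now contains 4; hence (2,3) = 2.
The 4 cells of cage h must have product 120, leaving (3,1) = 5.
Column 3 already has 2, so (3,3) = 4.
Row 3 now contains 1, so (3,4) = 2.
The full grid is 1 5 3 4 2 / 4 1 2 3 5 / 5 3 4 2 1 / 2 4 5 1 3 / 3 2 1 5 4.

4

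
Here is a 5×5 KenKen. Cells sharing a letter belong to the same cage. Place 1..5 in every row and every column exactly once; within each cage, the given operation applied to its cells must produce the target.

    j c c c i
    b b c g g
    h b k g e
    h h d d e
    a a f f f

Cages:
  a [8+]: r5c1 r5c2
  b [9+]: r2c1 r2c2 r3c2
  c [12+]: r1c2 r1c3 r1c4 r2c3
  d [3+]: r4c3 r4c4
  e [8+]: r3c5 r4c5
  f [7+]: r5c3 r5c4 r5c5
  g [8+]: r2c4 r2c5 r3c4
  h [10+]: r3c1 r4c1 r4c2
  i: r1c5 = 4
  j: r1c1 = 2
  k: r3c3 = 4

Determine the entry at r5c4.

4

Cage j is given, leaving r1c1 = 2.
I is a freebie; hence r1c5 = 4.
Cage k is given; hence r3c3 = 4.
The 4 cells of cage c must have sum 12, which forces r2c3 = 3.
Cage f needs sum 7; hence r5c4 = 4.
Cage b needs sum 9, so r3c2 = 3.
3 is placed in row 3, leaving r3c5 = 5.
5 is placed in column 5, leaving r4c5 = 3.
3 is placed in column 2, leaving r5c2 = 5.
Column 2 already has 5; hence r1c2 = 1.
Cage c needs sum 12, so r1c3 = 5.
The 4 cells of cage c must have sum 12, so r1c4 = 3.
Column 2 already has 1; hence r2c2 = 2.
Cage g has sum 8, which forces r2c4 = 5.
Row 2 already has 2, which forces r2c5 = 1.
5 is placed in row 3, so r3c1 = 1.
1 is placed in row 3, which forces r3c4 = 2.
The 3 cells of cage h must have sum 10; hence r4c1 = 5.
Cage h has sum 10, leaving r4c2 = 4.
Column 4 already has 2, which forces r4c4 = 1.
Row 5 now contains 5, which forces r5c1 = 3.
Column 5 now contains 1; hence r5c5 = 2.
Row 2 already has 5; hence r2c1 = 4.
Row 4 now contains 1, which forces r4c3 = 2.
2 is placed in row 5; hence r5c3 = 1.
Completed grid: 2 1 5 3 4 / 4 2 3 5 1 / 1 3 4 2 5 / 5 4 2 1 3 / 3 5 1 4 2.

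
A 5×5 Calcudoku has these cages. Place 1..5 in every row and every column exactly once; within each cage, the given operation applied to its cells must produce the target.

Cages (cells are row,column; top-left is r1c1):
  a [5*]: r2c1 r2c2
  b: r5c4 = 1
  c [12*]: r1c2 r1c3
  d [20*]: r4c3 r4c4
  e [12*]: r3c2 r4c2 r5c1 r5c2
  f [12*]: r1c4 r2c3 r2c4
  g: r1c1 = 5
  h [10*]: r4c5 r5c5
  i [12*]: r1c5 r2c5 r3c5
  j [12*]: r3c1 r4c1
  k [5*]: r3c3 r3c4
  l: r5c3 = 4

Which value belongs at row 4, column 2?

1

Cage g is given, leaving r1c1 = 5.
5 is placed in column 1, which forces r2c1 = 1.
1 is placed in row 2, so r2c2 = 5.
Column 1 now contains 1, so r5c1 = 2.
L is a freebie, leaving r5c3 = 4.
Cage b is given, leaving r5c4 = 1.
Row 5 now contains 2, which forces r5c5 = 5.
The two cells of cage c must have product 12, leaving r1c2 = 4.
Column 3 now contains 4, so r1c3 = 3.
Cage f needs product 12; hence r1c4 = 2.
3 is placed in row 1, which forces r1c5 = 1.
Cage f has product 12, so r2c3 = 2.
Cage f needs product 12, which forces r2c4 = 3.
Row 2 now contains 3; hence r2c5 = 4.
Cage k's pair has product 5, which forces r3c3 = 1.
1 is placed in column 4, leaving r3c4 = 5.
Column 5 already has 4, which forces r3c5 = 3.
Column 3 now contains 4, so r4c3 = 5.
The two cells of cage d must have product 20, so r4c4 = 4.
Column 5 already has 5, so r4c5 = 2.
1 is placed in row 5, which forces r5c2 = 3.
3 is placed in row 3, which forces r3c1 = 4.
Row 3 already has 1; hence r3c2 = 2.
4 is placed in row 4, which forces r4c1 = 3.
Row 4 already has 2, so r4c2 = 1.
The full grid is 5 4 3 2 1 / 1 5 2 3 4 / 4 2 1 5 3 / 3 1 5 4 2 / 2 3 4 1 5.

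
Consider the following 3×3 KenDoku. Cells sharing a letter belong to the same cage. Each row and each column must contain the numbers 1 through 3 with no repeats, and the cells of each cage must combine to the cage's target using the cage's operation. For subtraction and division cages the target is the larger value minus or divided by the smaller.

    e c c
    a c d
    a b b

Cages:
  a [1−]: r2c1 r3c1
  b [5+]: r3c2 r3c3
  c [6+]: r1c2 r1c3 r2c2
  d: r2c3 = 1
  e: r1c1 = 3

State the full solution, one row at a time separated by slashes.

3 1 2 / 2 3 1 / 1 2 3

E is a freebie, which forces r1c1 = 3.
Cage d is given, which forces r2c3 = 1.
Cage c has sum 6, which forces r1c2 = 1.
Column 3 already has 1; hence r1c3 = 2.
1 is placed in row 2, leaving r2c1 = 2.
Cage c needs sum 6, leaving r2c2 = 3.
Cage a needs two cells with difference 1, which forces r3c1 = 1.
Column 2 already has 3; hence r3c2 = 2.
Column 3 now contains 2, leaving r3c3 = 3.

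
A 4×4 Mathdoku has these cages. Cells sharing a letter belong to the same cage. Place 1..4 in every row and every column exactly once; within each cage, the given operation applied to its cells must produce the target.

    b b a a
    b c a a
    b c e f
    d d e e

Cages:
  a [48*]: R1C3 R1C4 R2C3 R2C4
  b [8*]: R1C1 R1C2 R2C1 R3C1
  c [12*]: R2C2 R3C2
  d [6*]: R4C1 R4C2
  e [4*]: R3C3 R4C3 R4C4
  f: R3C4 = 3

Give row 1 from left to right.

4 1 3 2

Cage b needs product 8, so R1C2 = 1.
Cage f is given, which forces R3C4 = 3.
The two cells of cage c must have product 12; hence R2C2 = 3.
Row 3 now contains 3, so R3C2 = 4.
3 is placed in column 2, leaving R4C2 = 2.
2 is placed in row 4, leaving R4C4 = 1.
The 4 cells of cage a must have product 48, leaving R1C3 = 3.
Cage a has product 48, which forces R1C4 = 2.
Cage a needs product 48; hence R2C3 = 2.
The 4 cells of cage a must have product 48, leaving R2C4 = 4.
Cage e has product 4, which forces R3C3 = 1.
2 is placed in row 4; hence R4C1 = 3.
Row 4 now contains 1, which forces R4C3 = 4.
Row 1 now contains 2; hence R1C1 = 4.
4 is placed in row 2, leaving R2C1 = 1.
1 is placed in row 3, leaving R3C1 = 2.
Completed grid: 4 1 3 2 / 1 3 2 4 / 2 4 1 3 / 3 2 4 1.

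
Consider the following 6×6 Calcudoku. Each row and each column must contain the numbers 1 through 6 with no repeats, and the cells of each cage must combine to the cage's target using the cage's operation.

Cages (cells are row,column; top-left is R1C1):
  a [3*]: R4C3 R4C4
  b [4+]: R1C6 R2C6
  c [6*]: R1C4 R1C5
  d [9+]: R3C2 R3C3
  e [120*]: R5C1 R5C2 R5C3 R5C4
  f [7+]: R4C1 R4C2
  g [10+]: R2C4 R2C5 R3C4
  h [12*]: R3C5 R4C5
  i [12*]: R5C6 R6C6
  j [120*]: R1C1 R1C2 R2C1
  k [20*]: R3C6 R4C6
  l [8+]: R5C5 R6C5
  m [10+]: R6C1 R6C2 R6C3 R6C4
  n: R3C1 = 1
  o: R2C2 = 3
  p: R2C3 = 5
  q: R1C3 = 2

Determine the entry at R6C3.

4

Cage q is a single given cell, so R1C3 = 2.
Cage o is a single given cell, leaving R2C2 = 3.
P is a freebie, leaving R2C3 = 5.
Row 2 already has 3; hence R2C6 = 1.
N is a freebie, leaving R3C1 = 1.
Column 6 now contains 1; hence R1C6 = 3.
In row 6, 5 can only go at R6C5, so R6C5 = 5.
The two cells of cage l must have sum 8, leaving R5C5 = 3.
The only place for 3 in row 3 is R3C3.
Cage d's pair has sum 9, which forces R3C2 = 6.
6 is placed in row 3; hence R3C5 = 2.
3 is placed in column 3; hence R4C3 = 1.
Cage a needs two cells with product 3, leaving R4C4 = 3.
Column 5 now contains 2; hence R4C5 = 6.
Column 3 already has 1; hence R6C3 = 4.
Cage c needs two cells with product 6, which forces R1C4 = 6.
Column 5 already has 6, which forces R1C5 = 1.
Cage g has sum 10, leaving R2C4 = 2.
Column 5 now contains 2, which forces R2C5 = 4.
Row 3 now contains 2, leaving R3C4 = 4.
Row 3 now contains 4, leaving R3C6 = 5.
Column 6 now contains 5, so R4C6 = 4.
Column 3 now contains 4; hence R5C3 = 6.
Row 5 now contains 6; hence R5C6 = 2.
Cage m has sum 10; hence R6C1 = 3.
2 is placed in column 4, leaving R6C4 = 1.
Column 6 already has 2, leaving R6C6 = 6.
Row 2 now contains 4, which forces R2C1 = 6.
The 4 cells of cage e must have product 120, which forces R5C1 = 4.
The 4 cells of cage e must have product 120, which forces R5C2 = 1.
Column 4 already has 1, so R5C4 = 5.
Row 6 already has 1, so R6C2 = 2.
Column 1 already has 4; hence R1C1 = 5.
The 3 cells of cage j must have product 120; hence R1C2 = 4.
Cage f needs two cells with sum 7, so R4C1 = 2.
Column 2 already has 2; hence R4C2 = 5.
The full grid is 5 4 2 6 1 3 / 6 3 5 2 4 1 / 1 6 3 4 2 5 / 2 5 1 3 6 4 / 4 1 6 5 3 2 / 3 2 4 1 5 6.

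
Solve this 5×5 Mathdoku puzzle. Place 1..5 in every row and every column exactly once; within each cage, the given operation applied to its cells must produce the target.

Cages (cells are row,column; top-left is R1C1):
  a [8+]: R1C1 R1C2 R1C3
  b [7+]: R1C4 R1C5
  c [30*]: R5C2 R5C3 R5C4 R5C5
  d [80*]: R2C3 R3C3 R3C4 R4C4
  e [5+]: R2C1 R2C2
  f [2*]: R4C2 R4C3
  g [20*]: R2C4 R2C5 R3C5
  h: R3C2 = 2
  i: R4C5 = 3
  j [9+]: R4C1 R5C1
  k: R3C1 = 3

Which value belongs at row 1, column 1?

1

K is a freebie, so R3C1 = 3.
Cage h is given; hence R3C2 = 2.
Column 2 now contains 2, so R4C2 = 1.
Row 4 already has 1, which forces R4C3 = 2.
Cage i is given, leaving R4C5 = 3.
In row 2, 2 can only go at R2C1, so R2C1 = 2.
Cage e's pair has sum 5, so R2C2 = 3.
Column 2 already has 3, which forces R5C2 = 5.
The 3 cells of cage a must have sum 8; hence R1C1 = 1.
Column 2 already has 3; hence R1C2 = 4.
Cage a needs sum 8; hence R1C3 = 3.
The two cells of cage j must have sum 9, which forces R4C1 = 5.
Row 4 already has 5; hence R4C4 = 4.
Row 5 now contains 5, leaving R5C1 = 4.
Column 3 now contains 3, so R5C3 = 1.
1 is placed in row 5, which forces R5C5 = 2.
Cage b needs two cells with sum 7, leaving R1C4 = 2.
Column 5 already has 2, so R1C5 = 5.
Cage d has product 80; hence R3C4 = 1.
Row 3 now contains 1, leaving R3C5 = 4.
Row 5 already has 2, so R5C4 = 3.
Cage d has product 80; hence R2C3 = 4.
Column 4 now contains 1, so R2C4 = 5.
Column 5 now contains 4, which forces R2C5 = 1.
Row 3 now contains 4, so R3C3 = 5.
Completed grid: 1 4 3 2 5 / 2 3 4 5 1 / 3 2 5 1 4 / 5 1 2 4 3 / 4 5 1 3 2.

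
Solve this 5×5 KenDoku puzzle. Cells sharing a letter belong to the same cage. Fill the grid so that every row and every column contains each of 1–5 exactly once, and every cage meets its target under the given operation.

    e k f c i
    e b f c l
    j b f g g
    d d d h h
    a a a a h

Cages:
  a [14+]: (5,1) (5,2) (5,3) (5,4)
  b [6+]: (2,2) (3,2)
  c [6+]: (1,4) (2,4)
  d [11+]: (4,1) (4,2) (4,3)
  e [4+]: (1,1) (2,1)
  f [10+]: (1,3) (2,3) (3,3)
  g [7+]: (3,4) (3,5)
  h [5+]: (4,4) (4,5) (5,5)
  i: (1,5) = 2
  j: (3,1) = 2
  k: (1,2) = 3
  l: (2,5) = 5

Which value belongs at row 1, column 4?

K is a freebie, so (1,2) = 3.
Cage i is given; hence (1,5) = 2.
L is a freebie; hence (2,5) = 5.
Cage j is a single given cell; hence (3,1) = 2.
2 is placed in column 5; hence (5,5) = 1.
Row 1 already has 3; hence (1,1) = 1.
Cage e needs two cells with sum 4, which forces (2,1) = 3.
The 3 cells of cage h must have sum 5; hence (4,4) = 1.
Column 5 now contains 1, so (4,5) = 3.
Cage c needs two cells with sum 6, which forces (1,4) = 4.
Column 4 now contains 1, so (2,4) = 2.
Cage g needs two cells with sum 7, so (3,4) = 3.
Column 5 already has 3, leaving (3,5) = 4.
3 is placed in column 4, leaving (5,4) = 5.
Row 1 now contains 4; hence (1,3) = 5.
2 is placed in row 2, so (2,2) = 1.
Cage f has sum 10, so (2,3) = 4.
4 is placed in row 3, leaving (3,2) = 5.
Cage f needs sum 10, leaving (3,3) = 1.
Column 3 already has 4; hence (4,3) = 2.
5 is placed in row 5, leaving (5,1) = 4.
The 4 cells of cage a must have sum 14, which forces (5,2) = 2.
Cage a needs sum 14, which forces (5,3) = 3.
Column 1 now contains 4, leaving (4,1) = 5.
2 is placed in row 4, so (4,2) = 4.
The full grid is 1 3 5 4 2 / 3 1 4 2 5 / 2 5 1 3 4 / 5 4 2 1 3 / 4 2 3 5 1.

4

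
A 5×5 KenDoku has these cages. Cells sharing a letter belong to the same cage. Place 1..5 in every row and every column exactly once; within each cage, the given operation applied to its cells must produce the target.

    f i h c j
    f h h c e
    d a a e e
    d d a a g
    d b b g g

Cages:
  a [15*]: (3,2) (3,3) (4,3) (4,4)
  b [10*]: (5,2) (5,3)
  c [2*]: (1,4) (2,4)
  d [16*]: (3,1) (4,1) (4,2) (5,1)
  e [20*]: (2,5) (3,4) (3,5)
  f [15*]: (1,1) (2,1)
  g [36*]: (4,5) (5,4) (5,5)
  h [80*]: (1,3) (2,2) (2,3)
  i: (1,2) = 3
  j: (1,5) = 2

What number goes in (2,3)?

Cage i is a single given cell, leaving (1,2) = 3.
Cage h has product 80, which forces (1,3) = 4.
Cage j is a single given cell; hence (1,5) = 2.
Cage h needs product 80; hence (2,2) = 4.
Cage h has product 80, which forces (2,3) = 5.
5 is placed in row 2, so (2,5) = 1.
The 4 cells of cage d must have product 16, leaving (4,2) = 2.
The 3 cells of cage g must have product 36, leaving (4,5) = 3.
Column 2 now contains 2; hence (5,2) = 5.
5 is placed in column 3, leaving (5,3) = 2.
The 3 cells of cage g must have product 36, so (5,4) = 3.
The 3 cells of cage g must have product 36; hence (5,5) = 4.
3 is placed in row 1, which forces (1,1) = 5.
2 is placed in row 1, which forces (1,4) = 1.
5 is placed in row 2, which forces (2,1) = 3.
Row 2 already has 1; hence (2,4) = 2.
Cage d has product 16, so (3,1) = 2.
5 is placed in column 2, so (3,2) = 1.
The 4 cells of cage a must have product 15, which forces (3,3) = 3.
The 3 cells of cage e must have product 20, so (3,4) = 4.
Column 5 now contains 4, which forces (3,5) = 5.
Cage d has product 16; hence (4,1) = 4.
Row 4 now contains 3; hence (4,3) = 1.
The 4 cells of cage a must have product 15, which forces (4,4) = 5.
4 is placed in row 5, so (5,1) = 1.
The full grid is 5 3 4 1 2 / 3 4 5 2 1 / 2 1 3 4 5 / 4 2 1 5 3 / 1 5 2 3 4.

5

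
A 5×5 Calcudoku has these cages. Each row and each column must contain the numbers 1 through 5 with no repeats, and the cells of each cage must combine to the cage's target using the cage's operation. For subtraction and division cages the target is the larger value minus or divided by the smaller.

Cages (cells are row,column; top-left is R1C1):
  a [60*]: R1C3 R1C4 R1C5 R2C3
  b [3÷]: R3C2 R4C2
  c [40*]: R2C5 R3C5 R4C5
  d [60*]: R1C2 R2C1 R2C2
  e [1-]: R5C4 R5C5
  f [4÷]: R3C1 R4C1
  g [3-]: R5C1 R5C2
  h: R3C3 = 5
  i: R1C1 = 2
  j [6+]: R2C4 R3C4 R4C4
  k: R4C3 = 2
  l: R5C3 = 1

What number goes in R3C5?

Cage i is given; hence R1C1 = 2.
Cage h is a single given cell; hence R3C3 = 5.
K is a freebie; hence R4C3 = 2.
Cage l is a single given cell, leaving R5C3 = 1.
The two cells of cage g must have difference 3, so R5C1 = 5.
The two cells of cage g must have difference 3, leaving R5C2 = 2.
In row 2, 1 can only go at R2C4, so R2C4 = 1.
Column 4 now contains 1, leaving R1C4 = 5.
Cage a has product 60, leaving R1C5 = 1.
Cage j needs sum 6, which forces R3C4 = 2.
Row 3 now contains 2, so R3C5 = 4.
Column 4 now contains 1; hence R4C4 = 3.
Column 5 now contains 4, leaving R4C5 = 5.
Column 4 already has 3, which forces R5C4 = 4.
Column 5 now contains 4; hence R5C5 = 3.
Cage d has product 60, so R2C2 = 5.
5 is placed in column 5, which forces R2C5 = 2.
4 is placed in row 3; hence R3C1 = 1.
Cage b needs two cells with quotient 3; hence R3C2 = 3.
Cage f needs two cells with quotient 4, leaving R4C1 = 4.
Row 4 now contains 3, so R4C2 = 1.
Column 2 now contains 3, leaving R1C2 = 4.
4 is placed in row 1, which forces R1C3 = 3.
Column 1 already has 4, leaving R2C1 = 3.
3 is placed in column 3; hence R2C3 = 4.
The full grid is 2 4 3 5 1 / 3 5 4 1 2 / 1 3 5 2 4 / 4 1 2 3 5 / 5 2 1 4 3.

4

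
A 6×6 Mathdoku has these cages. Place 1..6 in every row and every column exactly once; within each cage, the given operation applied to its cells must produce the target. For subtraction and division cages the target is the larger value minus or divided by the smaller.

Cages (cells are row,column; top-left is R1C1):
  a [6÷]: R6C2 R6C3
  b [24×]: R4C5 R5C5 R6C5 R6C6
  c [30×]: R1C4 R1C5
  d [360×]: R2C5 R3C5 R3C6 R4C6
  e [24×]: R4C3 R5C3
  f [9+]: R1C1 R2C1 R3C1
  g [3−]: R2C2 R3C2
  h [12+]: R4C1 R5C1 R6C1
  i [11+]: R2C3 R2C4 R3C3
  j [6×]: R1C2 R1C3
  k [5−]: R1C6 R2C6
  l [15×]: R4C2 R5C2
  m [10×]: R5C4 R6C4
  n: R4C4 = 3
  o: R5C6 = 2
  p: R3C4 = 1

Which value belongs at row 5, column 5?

Cage p is a single given cell, so R3C4 = 1.
Cage n is given, so R4C4 = 3.
Cage o is a single given cell, leaving R5C6 = 2.
Row 4 already has 3, leaving R4C2 = 5.
The two cells of cage l must have product 15, so R5C2 = 3.
Row 5 now contains 2, leaving R5C4 = 5.
Cage m's pair has product 10, which forces R6C4 = 2.
Column 4 now contains 5, which forces R1C4 = 6.
Cage c's pair has product 30, leaving R1C5 = 5.
Row 1 now contains 6, so R1C6 = 1.
The two cells of cage g must have difference 3, which forces R2C2 = 1.
Column 4 now contains 6; hence R2C4 = 4.
Column 6 already has 1, which forces R2C6 = 6.
The two cells of cage g must have difference 3, which forces R3C2 = 4.
Column 6 now contains 6, leaving R4C6 = 4.
1 is placed in column 2, so R6C2 = 6.
Row 6 now contains 6, leaving R6C3 = 1.
Column 6 already has 4; hence R6C6 = 3.
The 3 cells of cage f must have sum 9, so R1C1 = 4.
1 is placed in row 1; hence R1C2 = 2.
1 is placed in row 1; hence R1C3 = 3.
Cage d needs product 360; hence R2C5 = 3.
Cage d needs product 360, which forces R3C5 = 6.
Column 6 now contains 3, leaving R3C6 = 5.
4 is placed in row 4; hence R4C3 = 6.
Cage b has product 24; hence R4C5 = 2.
The two cells of cage e must have product 24, leaving R5C3 = 4.
Cage b has product 24, so R5C5 = 1.
4 is placed in column 1, which forces R6C1 = 5.
Row 6 now contains 3, which forces R6C5 = 4.
3 is placed in row 2, leaving R2C1 = 2.
Cage i needs sum 11, so R2C3 = 5.
The 3 cells of cage f must have sum 9, which forces R3C1 = 3.
Row 3 now contains 5, which forces R3C3 = 2.
2 is placed in row 4, so R4C1 = 1.
1 is placed in row 5, so R5C1 = 6.
Filled in: 4 2 3 6 5 1 / 2 1 5 4 3 6 / 3 4 2 1 6 5 / 1 5 6 3 2 4 / 6 3 4 5 1 2 / 5 6 1 2 4 3.

1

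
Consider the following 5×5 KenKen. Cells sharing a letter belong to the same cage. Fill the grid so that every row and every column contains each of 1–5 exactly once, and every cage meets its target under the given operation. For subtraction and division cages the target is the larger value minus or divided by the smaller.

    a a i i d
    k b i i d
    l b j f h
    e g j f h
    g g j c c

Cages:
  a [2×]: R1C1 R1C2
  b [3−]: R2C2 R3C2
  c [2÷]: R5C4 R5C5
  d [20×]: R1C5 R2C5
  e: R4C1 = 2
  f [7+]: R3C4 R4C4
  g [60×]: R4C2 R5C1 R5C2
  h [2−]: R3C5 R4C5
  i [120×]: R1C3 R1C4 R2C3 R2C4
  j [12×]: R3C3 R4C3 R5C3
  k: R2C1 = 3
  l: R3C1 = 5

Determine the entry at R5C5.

2

Cage k is given, leaving R2C1 = 3.
Cage l is a single given cell; hence R3C1 = 5.
Cage e is given, which forces R4C1 = 2.
Column 1 already has 5, which forces R5C1 = 4.
2 is placed in column 1; hence R1C1 = 1.
Cage a needs two cells with product 2, so R1C2 = 2.
The only place for 1 in row 2 is R2C2.
Column 2 already has 1, so R3C2 = 4.
The 3 cells of cage j must have product 12, which forces R4C3 = 4.
4 is placed in row 4, so R4C4 = 5.
The two cells of cage f must have sum 7, so R3C4 = 2.
Row 4 now contains 5, so R4C2 = 3.
3 is placed in row 4, leaving R4C5 = 1.
The 3 cells of cage g must have product 60, so R5C2 = 5.
Column 4 now contains 2; hence R5C4 = 1.
Column 5 already has 1, so R5C5 = 2.
Cage i has product 120, which forces R1C3 = 5.
The 4 cells of cage i must have product 120; hence R1C4 = 3.
Row 1 already has 5, leaving R1C5 = 4.
Cage i has product 120, which forces R2C3 = 2.
Column 4 now contains 2, which forces R2C4 = 4.
Column 5 already has 4, so R2C5 = 5.
The 3 cells of cage j must have product 12; hence R3C3 = 1.
Column 5 already has 1, leaving R3C5 = 3.
Row 5 now contains 1, so R5C3 = 3.
The full grid is 1 2 5 3 4 / 3 1 2 4 5 / 5 4 1 2 3 / 2 3 4 5 1 / 4 5 3 1 2.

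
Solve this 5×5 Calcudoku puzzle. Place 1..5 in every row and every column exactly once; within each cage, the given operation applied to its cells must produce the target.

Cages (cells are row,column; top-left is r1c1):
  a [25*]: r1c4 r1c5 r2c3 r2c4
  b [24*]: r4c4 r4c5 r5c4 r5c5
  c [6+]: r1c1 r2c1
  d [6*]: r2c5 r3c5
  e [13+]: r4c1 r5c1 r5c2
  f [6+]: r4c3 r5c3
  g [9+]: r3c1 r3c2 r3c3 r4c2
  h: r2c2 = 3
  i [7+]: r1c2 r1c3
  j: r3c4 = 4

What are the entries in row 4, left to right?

5 1 2 3 4

H is a freebie, which forces r2c2 = 3.
Row 2 now contains 3; hence r2c5 = 2.
J is a freebie, leaving r3c4 = 4.
Column 5 already has 2, leaving r3c5 = 3.
The 4 cells of cage g must have sum 9, leaving r4c2 = 1.
1 is placed in row 4, leaving r4c5 = 4.
Column 5 now contains 4; hence r5c5 = 1.
Cage a needs product 25, which forces r1c4 = 1.
1 is placed in column 5, so r1c5 = 5.
Cage a needs product 25, which forces r2c3 = 1.
Cage a has product 25, so r2c4 = 5.
4 is placed in row 4, so r4c1 = 5.
Cage f's pair has sum 6, leaving r4c3 = 2.
2 is placed in row 4, which forces r4c4 = 3.
Cage e needs sum 13, which forces r5c1 = 3.
Cage e has sum 13, which forces r5c2 = 5.
The two cells of cage f must have sum 6, which forces r5c3 = 4.
3 is placed in column 4; hence r5c4 = 2.
Row 1 now contains 5; hence r1c1 = 2.
The two cells of cage i must have sum 7, leaving r1c2 = 4.
Column 3 already has 2, leaving r1c3 = 3.
Row 2 already has 5; hence r2c1 = 4.
Cage g needs sum 9, leaving r3c1 = 1.
Column 2 now contains 5, leaving r3c2 = 2.
Column 3 already has 2; hence r3c3 = 5.
Filled in: 2 4 3 1 5 / 4 3 1 5 2 / 1 2 5 4 3 / 5 1 2 3 4 / 3 5 4 2 1.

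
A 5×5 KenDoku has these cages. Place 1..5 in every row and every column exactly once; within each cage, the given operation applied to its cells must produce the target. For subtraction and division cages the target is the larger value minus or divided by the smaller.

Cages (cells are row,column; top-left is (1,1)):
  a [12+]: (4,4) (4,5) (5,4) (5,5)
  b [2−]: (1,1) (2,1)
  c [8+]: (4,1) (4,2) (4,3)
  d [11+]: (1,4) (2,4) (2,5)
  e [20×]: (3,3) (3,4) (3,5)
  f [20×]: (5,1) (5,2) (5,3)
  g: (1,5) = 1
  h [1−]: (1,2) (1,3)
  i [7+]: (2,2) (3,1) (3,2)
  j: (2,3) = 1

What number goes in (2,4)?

5

Cage g is a single given cell; hence (1,5) = 1.
J is a freebie, so (2,3) = 1.
The 3 cells of cage e must have product 20, so (3,4) = 1.
Cage i has sum 7, leaving (2,2) = 2.
The 3 cells of cage i must have sum 7, leaving (3,1) = 2.
Cage i has sum 7, leaving (3,2) = 3.
In row 1, 2 can only go at (1,4), so (1,4) = 2.
Row 2 needs a 3, and only (2,1) is open for it.
Column 1 already has 3, so (1,1) = 5.
Row 1 now contains 5, which forces (1,2) = 4.
Row 1 now contains 4; hence (1,3) = 3.
3 is placed in column 3, which forces (4,3) = 2.
Row 4 already has 2, which forces (4,5) = 3.
Column 5 now contains 3, leaving (5,5) = 2.
The 3 cells of cage c must have sum 8, so (4,1) = 1.
The 3 cells of cage c must have sum 8, which forces (4,2) = 5.
3 is placed in row 4, leaving (4,4) = 4.
1 is placed in column 1, so (5,1) = 4.
5 is placed in column 2, so (5,2) = 1.
Row 5 now contains 4, leaving (5,3) = 5.
Cage a needs sum 12, so (5,4) = 3.
4 is placed in column 4, leaving (2,4) = 5.
The 3 cells of cage d must have sum 11, so (2,5) = 4.
Column 3 now contains 5, which forces (3,3) = 4.
The 3 cells of cage e must have product 20; hence (3,5) = 5.
Completed grid: 5 4 3 2 1 / 3 2 1 5 4 / 2 3 4 1 5 / 1 5 2 4 3 / 4 1 5 3 2.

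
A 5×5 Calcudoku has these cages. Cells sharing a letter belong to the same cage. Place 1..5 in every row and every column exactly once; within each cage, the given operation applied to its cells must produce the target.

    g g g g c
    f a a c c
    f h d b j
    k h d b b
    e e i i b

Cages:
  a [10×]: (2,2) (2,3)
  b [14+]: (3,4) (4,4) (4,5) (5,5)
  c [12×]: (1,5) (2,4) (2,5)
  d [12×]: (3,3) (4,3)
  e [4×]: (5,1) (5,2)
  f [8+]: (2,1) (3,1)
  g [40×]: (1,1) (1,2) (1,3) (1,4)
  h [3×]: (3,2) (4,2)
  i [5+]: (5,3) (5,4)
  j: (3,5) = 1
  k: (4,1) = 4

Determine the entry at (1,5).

3

J is a freebie; hence (3,5) = 1.
Cage k is given; hence (4,1) = 4.
Row 4 already has 4, leaving (4,3) = 3.
4 is placed in column 1; hence (5,1) = 1.
1 is placed in row 5, leaving (5,2) = 4.
4 is placed in row 5, so (5,3) = 2.
Row 5 already has 2, which forces (5,4) = 3.
Row 5 already has 3, so (5,5) = 5.
The two cells of cage a must have product 10, so (2,2) = 2.
Column 3 now contains 2; hence (2,3) = 5.
2 is placed in row 2, which forces (2,4) = 1.
Row 3 now contains 1, so (3,2) = 3.
3 is placed in column 3, so (3,3) = 4.
Cage b needs sum 14, leaving (3,4) = 2.
Row 4 now contains 3, leaving (4,2) = 1.
Cage b has sum 14; hence (4,4) = 5.
5 is placed in column 5; hence (4,5) = 2.
The 4 cells of cage g must have product 40, leaving (1,1) = 2.
Column 2 already has 1, which forces (1,2) = 5.
4 is placed in column 3, which forces (1,3) = 1.
Column 4 already has 5, so (1,4) = 4.
4 is placed in row 1; hence (1,5) = 3.
Row 2 already has 5, which forces (2,1) = 3.
Column 5 already has 3, so (2,5) = 4.
3 is placed in row 3, so (3,1) = 5.
Completed grid: 2 5 1 4 3 / 3 2 5 1 4 / 5 3 4 2 1 / 4 1 3 5 2 / 1 4 2 3 5.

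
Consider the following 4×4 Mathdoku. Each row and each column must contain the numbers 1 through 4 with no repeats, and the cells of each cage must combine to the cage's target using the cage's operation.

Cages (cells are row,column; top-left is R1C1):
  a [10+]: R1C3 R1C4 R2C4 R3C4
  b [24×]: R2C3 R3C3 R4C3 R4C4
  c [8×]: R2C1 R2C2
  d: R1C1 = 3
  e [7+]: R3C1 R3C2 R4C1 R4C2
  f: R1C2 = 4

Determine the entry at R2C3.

Cage d is given; hence R1C1 = 3.
F is a freebie, so R1C2 = 4.
4 is placed in column 2, so R2C2 = 2.
2 is placed in row 2; hence R2C1 = 4.
Row 2 already has 4, so R2C4 = 3.
Column 4 now contains 3, leaving R3C4 = 4.
Row 2 now contains 3, leaving R2C3 = 1.
Cage b needs product 24, so R3C3 = 3.
Cage b needs product 24, which forces R4C3 = 4.
Cage b has product 24, which forces R4C4 = 2.
Column 3 already has 1; hence R1C3 = 2.
Column 4 already has 2, which forces R1C4 = 1.
Cage e has sum 7; hence R3C1 = 2.
Row 3 now contains 3, which forces R3C2 = 1.
Row 4 already has 2, so R4C1 = 1.
The 4 cells of cage e must have sum 7, which forces R4C2 = 3.
Filled in: 3 4 2 1 / 4 2 1 3 / 2 1 3 4 / 1 3 4 2.

1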